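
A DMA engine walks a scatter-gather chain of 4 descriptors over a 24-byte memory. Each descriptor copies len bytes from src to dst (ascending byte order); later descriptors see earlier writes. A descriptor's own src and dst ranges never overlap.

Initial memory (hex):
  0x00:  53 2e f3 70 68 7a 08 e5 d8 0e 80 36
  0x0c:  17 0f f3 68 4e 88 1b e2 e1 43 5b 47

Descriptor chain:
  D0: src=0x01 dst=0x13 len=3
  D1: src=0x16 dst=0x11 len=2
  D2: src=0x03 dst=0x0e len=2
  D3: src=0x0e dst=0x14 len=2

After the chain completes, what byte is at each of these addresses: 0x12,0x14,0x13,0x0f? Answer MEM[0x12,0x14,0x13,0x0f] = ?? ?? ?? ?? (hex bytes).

MEM[0x12,0x14,0x13,0x0f] = 47 70 2e 68

  after D0: wrote 3B at 0x13 = 2ef370
  after D1: wrote 2B at 0x11 = 5b47
  after D2: wrote 2B at 0x0e = 7068
  after D3: wrote 2B at 0x14 = 7068
query mem[0x12]=0x47, mem[0x14]=0x70, mem[0x13]=0x2e, mem[0x0f]=0x68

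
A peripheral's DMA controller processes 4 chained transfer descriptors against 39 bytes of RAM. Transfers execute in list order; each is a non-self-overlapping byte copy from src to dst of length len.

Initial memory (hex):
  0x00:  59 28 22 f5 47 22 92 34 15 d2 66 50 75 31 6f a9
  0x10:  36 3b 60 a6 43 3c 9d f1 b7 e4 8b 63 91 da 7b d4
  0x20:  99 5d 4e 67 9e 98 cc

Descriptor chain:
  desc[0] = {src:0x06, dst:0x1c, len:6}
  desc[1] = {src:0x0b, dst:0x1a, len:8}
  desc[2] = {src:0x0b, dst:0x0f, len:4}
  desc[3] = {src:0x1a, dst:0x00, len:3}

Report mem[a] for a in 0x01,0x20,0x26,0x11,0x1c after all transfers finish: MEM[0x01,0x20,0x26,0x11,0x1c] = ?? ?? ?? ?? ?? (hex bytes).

[0] 0x06->0x1c len=6 : 92 34 15 d2 66 50
[1] 0x0b->0x1a len=8 : 50 75 31 6f a9 36 3b 60
[2] 0x0b->0x0f len=4 : 50 75 31 6f
[3] 0x1a->0x00 len=3 : 50 75 31
query mem[0x01]=0x75, mem[0x20]=0x3b, mem[0x26]=0xcc, mem[0x11]=0x31, mem[0x1c]=0x31

MEM[0x01,0x20,0x26,0x11,0x1c] = 75 3b cc 31 31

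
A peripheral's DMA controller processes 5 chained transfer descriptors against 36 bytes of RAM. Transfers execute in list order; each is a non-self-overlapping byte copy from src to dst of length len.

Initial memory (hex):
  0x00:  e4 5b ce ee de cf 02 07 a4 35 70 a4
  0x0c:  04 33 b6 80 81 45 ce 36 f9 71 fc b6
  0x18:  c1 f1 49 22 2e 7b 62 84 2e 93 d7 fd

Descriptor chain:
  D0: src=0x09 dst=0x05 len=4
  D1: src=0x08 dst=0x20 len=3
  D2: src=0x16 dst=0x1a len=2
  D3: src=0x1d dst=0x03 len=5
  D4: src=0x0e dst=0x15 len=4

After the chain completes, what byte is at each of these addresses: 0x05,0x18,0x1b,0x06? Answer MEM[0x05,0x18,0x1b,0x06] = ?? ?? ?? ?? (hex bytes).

  after D0: wrote 4B at 0x05 = 3570a404
  after D1: wrote 3B at 0x20 = 043570
  after D2: wrote 2B at 0x1a = fcb6
  after D3: wrote 5B at 0x03 = 7b62840435
  after D4: wrote 4B at 0x15 = b6808145
query mem[0x05]=0x84, mem[0x18]=0x45, mem[0x1b]=0xb6, mem[0x06]=0x04

MEM[0x05,0x18,0x1b,0x06] = 84 45 b6 04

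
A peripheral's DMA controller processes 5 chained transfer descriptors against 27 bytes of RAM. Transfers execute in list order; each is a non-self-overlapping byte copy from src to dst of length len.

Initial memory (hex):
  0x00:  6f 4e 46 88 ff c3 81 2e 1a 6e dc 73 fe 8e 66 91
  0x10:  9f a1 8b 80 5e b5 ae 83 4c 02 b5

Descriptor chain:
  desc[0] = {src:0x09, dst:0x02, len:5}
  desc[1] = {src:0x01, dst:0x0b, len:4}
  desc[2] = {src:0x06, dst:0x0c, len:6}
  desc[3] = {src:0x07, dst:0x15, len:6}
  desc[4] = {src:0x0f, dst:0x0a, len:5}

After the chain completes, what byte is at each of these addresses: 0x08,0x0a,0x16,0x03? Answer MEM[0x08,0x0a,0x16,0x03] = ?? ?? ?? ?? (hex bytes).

#0 dst[0x02+5] := {0x6e,0xdc,0x73,0xfe,0x8e}
#1 dst[0x0b+4] := {0x4e,0x6e,0xdc,0x73}
#2 dst[0x0c+6] := {0x8e,0x2e,0x1a,0x6e,0xdc,0x4e}
#3 dst[0x15+6] := {0x2e,0x1a,0x6e,0xdc,0x4e,0x8e}
#4 dst[0x0a+5] := {0x6e,0xdc,0x4e,0x8b,0x80}
query mem[0x08]=0x1a, mem[0x0a]=0x6e, mem[0x16]=0x1a, mem[0x03]=0xdc

MEM[0x08,0x0a,0x16,0x03] = 1a 6e 1a dc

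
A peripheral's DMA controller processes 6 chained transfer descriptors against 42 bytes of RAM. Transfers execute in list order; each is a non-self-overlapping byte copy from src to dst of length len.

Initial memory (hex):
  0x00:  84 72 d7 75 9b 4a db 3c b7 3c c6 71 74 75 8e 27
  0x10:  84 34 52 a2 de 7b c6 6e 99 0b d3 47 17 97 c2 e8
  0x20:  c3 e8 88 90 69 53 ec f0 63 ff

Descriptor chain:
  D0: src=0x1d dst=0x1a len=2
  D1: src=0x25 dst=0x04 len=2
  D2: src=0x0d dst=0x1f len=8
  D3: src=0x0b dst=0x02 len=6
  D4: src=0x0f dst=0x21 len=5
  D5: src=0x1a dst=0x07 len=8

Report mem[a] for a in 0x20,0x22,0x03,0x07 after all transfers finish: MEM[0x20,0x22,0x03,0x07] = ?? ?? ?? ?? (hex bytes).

#0 dst[0x1a+2] := {0x97,0xc2}
#1 dst[0x04+2] := {0x53,0xec}
#2 dst[0x1f+8] := {0x75,0x8e,0x27,0x84,0x34,0x52,0xa2,0xde}
#3 dst[0x02+6] := {0x71,0x74,0x75,0x8e,0x27,0x84}
#4 dst[0x21+5] := {0x27,0x84,0x34,0x52,0xa2}
#5 dst[0x07+8] := {0x97,0xc2,0x17,0x97,0xc2,0x75,0x8e,0x27}
query mem[0x20]=0x8e, mem[0x22]=0x84, mem[0x03]=0x74, mem[0x07]=0x97

MEM[0x20,0x22,0x03,0x07] = 8e 84 74 97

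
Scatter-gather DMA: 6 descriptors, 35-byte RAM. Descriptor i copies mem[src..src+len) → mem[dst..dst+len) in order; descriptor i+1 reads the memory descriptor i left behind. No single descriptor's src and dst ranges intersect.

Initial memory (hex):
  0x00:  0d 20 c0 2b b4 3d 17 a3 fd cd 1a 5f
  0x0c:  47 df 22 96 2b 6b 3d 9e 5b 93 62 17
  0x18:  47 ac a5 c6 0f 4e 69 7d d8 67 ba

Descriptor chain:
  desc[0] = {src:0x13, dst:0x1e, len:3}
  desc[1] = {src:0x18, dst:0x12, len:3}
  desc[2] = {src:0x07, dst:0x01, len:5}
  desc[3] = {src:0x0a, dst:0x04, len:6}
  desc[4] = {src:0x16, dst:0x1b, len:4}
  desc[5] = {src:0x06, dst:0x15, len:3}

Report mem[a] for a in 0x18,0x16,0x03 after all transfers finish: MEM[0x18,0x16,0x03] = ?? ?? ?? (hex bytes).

[0] 0x13->0x1e len=3 : 9e 5b 93
[1] 0x18->0x12 len=3 : 47 ac a5
[2] 0x07->0x01 len=5 : a3 fd cd 1a 5f
[3] 0x0a->0x04 len=6 : 1a 5f 47 df 22 96
[4] 0x16->0x1b len=4 : 62 17 47 ac
[5] 0x06->0x15 len=3 : 47 df 22
query mem[0x18]=0x47, mem[0x16]=0xdf, mem[0x03]=0xcd

MEM[0x18,0x16,0x03] = 47 df cd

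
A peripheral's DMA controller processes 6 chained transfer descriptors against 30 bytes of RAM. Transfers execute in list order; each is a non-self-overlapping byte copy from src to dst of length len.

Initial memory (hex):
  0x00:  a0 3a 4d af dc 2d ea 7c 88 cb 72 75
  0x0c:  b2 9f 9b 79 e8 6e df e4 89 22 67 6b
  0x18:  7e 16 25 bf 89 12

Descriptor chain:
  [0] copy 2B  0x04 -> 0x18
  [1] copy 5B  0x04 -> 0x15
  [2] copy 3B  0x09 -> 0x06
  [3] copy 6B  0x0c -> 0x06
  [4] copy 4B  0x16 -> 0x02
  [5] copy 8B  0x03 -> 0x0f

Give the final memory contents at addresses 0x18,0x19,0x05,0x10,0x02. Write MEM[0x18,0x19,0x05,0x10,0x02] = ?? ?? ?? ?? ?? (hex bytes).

MEM[0x18,0x19,0x05,0x10,0x02] = 7c 88 88 7c 2d

  after D0: wrote 2B at 0x18 = dc2d
  after D1: wrote 5B at 0x15 = dc2dea7c88
  after D2: wrote 3B at 0x06 = cb7275
  after D3: wrote 6B at 0x06 = b29f9b79e86e
  after D4: wrote 4B at 0x02 = 2dea7c88
  after D5: wrote 8B at 0x0f = ea7c88b29f9b79e8
query mem[0x18]=0x7c, mem[0x19]=0x88, mem[0x05]=0x88, mem[0x10]=0x7c, mem[0x02]=0x2d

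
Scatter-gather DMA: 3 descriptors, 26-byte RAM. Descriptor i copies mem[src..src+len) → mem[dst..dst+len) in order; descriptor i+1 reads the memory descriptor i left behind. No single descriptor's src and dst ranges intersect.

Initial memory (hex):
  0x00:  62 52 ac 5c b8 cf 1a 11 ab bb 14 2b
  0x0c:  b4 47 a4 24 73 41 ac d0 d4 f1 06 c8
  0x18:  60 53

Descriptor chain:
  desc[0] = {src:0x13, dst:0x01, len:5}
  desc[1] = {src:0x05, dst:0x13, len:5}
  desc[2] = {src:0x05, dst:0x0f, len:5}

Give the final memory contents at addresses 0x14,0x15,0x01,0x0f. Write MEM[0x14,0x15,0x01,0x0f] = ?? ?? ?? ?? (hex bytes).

D0: mem[0x01..0x05] <- [d0 d4 f1 06 c8]
D1: mem[0x13..0x17] <- [c8 1a 11 ab bb]
D2: mem[0x0f..0x13] <- [c8 1a 11 ab bb]
query mem[0x14]=0x1a, mem[0x15]=0x11, mem[0x01]=0xd0, mem[0x0f]=0xc8

MEM[0x14,0x15,0x01,0x0f] = 1a 11 d0 c8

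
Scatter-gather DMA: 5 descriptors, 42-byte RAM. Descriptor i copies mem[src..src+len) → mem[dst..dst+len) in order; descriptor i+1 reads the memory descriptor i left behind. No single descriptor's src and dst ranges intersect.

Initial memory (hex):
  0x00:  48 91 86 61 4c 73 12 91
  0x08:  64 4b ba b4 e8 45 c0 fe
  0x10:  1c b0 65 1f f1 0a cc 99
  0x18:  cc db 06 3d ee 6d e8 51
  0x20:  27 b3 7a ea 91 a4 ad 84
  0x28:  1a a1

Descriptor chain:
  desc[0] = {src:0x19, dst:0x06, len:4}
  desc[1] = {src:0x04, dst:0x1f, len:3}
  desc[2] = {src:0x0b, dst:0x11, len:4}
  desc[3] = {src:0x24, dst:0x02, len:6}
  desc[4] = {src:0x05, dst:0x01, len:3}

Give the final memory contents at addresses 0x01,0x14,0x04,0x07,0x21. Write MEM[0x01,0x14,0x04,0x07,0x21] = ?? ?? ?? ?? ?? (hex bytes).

  after D0: wrote 4B at 0x06 = db063dee
  after D1: wrote 3B at 0x1f = 4c73db
  after D2: wrote 4B at 0x11 = b4e845c0
  after D3: wrote 6B at 0x02 = 91a4ad841aa1
  after D4: wrote 3B at 0x01 = 841aa1
query mem[0x01]=0x84, mem[0x14]=0xc0, mem[0x04]=0xad, mem[0x07]=0xa1, mem[0x21]=0xdb

MEM[0x01,0x14,0x04,0x07,0x21] = 84 c0 ad a1 db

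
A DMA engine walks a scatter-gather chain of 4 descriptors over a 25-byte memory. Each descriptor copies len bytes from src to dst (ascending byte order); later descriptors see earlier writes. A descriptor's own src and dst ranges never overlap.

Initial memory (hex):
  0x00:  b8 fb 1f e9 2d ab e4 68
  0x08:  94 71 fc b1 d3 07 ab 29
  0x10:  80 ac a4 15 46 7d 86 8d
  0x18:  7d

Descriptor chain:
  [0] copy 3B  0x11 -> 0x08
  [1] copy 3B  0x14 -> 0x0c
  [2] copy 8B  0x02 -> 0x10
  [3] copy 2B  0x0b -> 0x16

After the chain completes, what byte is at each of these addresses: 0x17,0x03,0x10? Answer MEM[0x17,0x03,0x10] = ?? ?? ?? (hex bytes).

MEM[0x17,0x03,0x10] = 46 e9 1f

[0] 0x11->0x08 len=3 : ac a4 15
[1] 0x14->0x0c len=3 : 46 7d 86
[2] 0x02->0x10 len=8 : 1f e9 2d ab e4 68 ac a4
[3] 0x0b->0x16 len=2 : b1 46
query mem[0x17]=0x46, mem[0x03]=0xe9, mem[0x10]=0x1f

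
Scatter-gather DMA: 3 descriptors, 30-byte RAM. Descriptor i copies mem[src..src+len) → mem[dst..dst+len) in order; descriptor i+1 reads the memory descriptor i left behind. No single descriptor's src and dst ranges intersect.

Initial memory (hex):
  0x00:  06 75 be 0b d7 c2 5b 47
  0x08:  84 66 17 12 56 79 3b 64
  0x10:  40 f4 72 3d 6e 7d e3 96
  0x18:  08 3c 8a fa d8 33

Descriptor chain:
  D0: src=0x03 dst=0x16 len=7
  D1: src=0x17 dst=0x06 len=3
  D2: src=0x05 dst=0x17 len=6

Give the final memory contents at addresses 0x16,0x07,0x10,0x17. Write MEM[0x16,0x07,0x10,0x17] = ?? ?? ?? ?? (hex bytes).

MEM[0x16,0x07,0x10,0x17] = 0b c2 40 c2

  after D0: wrote 7B at 0x16 = 0bd7c25b478466
  after D1: wrote 3B at 0x06 = d7c25b
  after D2: wrote 6B at 0x17 = c2d7c25b6617
query mem[0x16]=0x0b, mem[0x07]=0xc2, mem[0x10]=0x40, mem[0x17]=0xc2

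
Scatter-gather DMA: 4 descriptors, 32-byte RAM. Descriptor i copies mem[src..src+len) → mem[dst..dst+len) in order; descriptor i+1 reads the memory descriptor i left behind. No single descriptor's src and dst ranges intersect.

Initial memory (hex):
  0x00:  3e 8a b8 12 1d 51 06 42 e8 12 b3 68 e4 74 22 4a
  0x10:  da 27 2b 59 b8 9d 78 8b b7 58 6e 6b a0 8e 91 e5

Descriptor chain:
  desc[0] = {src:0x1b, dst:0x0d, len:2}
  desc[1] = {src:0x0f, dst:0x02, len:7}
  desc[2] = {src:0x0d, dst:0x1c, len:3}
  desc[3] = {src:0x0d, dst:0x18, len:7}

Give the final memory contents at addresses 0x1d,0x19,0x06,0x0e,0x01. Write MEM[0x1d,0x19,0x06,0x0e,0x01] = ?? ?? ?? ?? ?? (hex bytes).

MEM[0x1d,0x19,0x06,0x0e,0x01] = 2b a0 59 a0 8a

#0 dst[0x0d+2] := {0x6b,0xa0}
#1 dst[0x02+7] := {0x4a,0xda,0x27,0x2b,0x59,0xb8,0x9d}
#2 dst[0x1c+3] := {0x6b,0xa0,0x4a}
#3 dst[0x18+7] := {0x6b,0xa0,0x4a,0xda,0x27,0x2b,0x59}
query mem[0x1d]=0x2b, mem[0x19]=0xa0, mem[0x06]=0x59, mem[0x0e]=0xa0, mem[0x01]=0x8a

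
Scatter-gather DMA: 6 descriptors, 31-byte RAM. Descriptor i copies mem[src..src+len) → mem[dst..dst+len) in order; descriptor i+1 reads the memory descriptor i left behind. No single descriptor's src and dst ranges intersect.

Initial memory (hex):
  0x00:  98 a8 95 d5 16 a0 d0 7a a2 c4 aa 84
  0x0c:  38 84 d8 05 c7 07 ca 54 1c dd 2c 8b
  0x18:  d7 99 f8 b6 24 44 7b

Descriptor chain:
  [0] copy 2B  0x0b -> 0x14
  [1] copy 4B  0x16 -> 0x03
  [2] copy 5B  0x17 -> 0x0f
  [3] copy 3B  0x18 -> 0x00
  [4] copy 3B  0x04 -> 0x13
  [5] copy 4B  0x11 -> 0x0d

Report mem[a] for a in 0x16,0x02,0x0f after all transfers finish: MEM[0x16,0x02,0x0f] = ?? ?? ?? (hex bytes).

#0 dst[0x14+2] := {0x84,0x38}
#1 dst[0x03+4] := {0x2c,0x8b,0xd7,0x99}
#2 dst[0x0f+5] := {0x8b,0xd7,0x99,0xf8,0xb6}
#3 dst[0x00+3] := {0xd7,0x99,0xf8}
#4 dst[0x13+3] := {0x8b,0xd7,0x99}
#5 dst[0x0d+4] := {0x99,0xf8,0x8b,0xd7}
query mem[0x16]=0x2c, mem[0x02]=0xf8, mem[0x0f]=0x8b

MEM[0x16,0x02,0x0f] = 2c f8 8b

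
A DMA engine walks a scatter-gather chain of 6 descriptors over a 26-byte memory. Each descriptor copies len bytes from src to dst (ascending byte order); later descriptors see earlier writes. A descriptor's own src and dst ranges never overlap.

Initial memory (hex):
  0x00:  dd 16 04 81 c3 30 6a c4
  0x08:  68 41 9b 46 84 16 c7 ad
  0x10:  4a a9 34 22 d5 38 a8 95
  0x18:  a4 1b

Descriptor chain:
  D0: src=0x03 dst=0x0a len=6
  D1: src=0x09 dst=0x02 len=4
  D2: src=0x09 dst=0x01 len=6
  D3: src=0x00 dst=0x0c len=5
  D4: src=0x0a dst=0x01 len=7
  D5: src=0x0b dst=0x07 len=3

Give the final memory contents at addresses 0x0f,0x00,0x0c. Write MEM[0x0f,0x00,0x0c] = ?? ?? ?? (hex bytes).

MEM[0x0f,0x00,0x0c] = c3 dd dd

[0] 0x03->0x0a len=6 : 81 c3 30 6a c4 68
[1] 0x09->0x02 len=4 : 41 81 c3 30
[2] 0x09->0x01 len=6 : 41 81 c3 30 6a c4
[3] 0x00->0x0c len=5 : dd 41 81 c3 30
[4] 0x0a->0x01 len=7 : 81 c3 dd 41 81 c3 30
[5] 0x0b->0x07 len=3 : c3 dd 41
query mem[0x0f]=0xc3, mem[0x00]=0xdd, mem[0x0c]=0xdd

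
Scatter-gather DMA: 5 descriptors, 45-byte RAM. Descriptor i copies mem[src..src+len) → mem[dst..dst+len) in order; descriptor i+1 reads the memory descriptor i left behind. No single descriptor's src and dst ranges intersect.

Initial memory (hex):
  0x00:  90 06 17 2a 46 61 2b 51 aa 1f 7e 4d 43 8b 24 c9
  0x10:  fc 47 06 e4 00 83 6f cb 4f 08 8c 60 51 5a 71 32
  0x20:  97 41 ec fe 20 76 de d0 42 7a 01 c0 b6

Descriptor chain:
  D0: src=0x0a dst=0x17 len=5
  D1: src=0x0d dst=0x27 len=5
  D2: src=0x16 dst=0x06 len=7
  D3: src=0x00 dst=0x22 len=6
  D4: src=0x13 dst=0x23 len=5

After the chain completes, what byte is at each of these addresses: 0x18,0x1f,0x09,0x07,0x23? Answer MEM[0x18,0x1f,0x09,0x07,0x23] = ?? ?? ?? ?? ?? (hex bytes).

MEM[0x18,0x1f,0x09,0x07,0x23] = 4d 32 43 7e e4

  after D0: wrote 5B at 0x17 = 7e4d438b24
  after D1: wrote 5B at 0x27 = 8b24c9fc47
  after D2: wrote 7B at 0x06 = 6f7e4d438b2451
  after D3: wrote 6B at 0x22 = 9006172a4661
  after D4: wrote 5B at 0x23 = e400836f7e
query mem[0x18]=0x4d, mem[0x1f]=0x32, mem[0x09]=0x43, mem[0x07]=0x7e, mem[0x23]=0xe4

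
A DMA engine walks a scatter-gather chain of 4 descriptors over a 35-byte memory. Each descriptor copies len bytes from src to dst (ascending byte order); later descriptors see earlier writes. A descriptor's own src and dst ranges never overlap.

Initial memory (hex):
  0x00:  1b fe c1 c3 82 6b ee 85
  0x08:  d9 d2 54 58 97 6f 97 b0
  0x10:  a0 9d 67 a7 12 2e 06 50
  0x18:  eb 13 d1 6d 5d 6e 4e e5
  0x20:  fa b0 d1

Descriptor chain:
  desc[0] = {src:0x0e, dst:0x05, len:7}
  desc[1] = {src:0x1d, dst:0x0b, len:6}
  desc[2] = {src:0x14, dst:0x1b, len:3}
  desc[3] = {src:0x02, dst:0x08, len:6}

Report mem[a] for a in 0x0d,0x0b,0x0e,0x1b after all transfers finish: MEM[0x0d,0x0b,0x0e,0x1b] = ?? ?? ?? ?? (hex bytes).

D0: mem[0x05..0x0b] <- [97 b0 a0 9d 67 a7 12]
D1: mem[0x0b..0x10] <- [6e 4e e5 fa b0 d1]
D2: mem[0x1b..0x1d] <- [12 2e 06]
D3: mem[0x08..0x0d] <- [c1 c3 82 97 b0 a0]
query mem[0x0d]=0xa0, mem[0x0b]=0x97, mem[0x0e]=0xfa, mem[0x1b]=0x12

MEM[0x0d,0x0b,0x0e,0x1b] = a0 97 fa 12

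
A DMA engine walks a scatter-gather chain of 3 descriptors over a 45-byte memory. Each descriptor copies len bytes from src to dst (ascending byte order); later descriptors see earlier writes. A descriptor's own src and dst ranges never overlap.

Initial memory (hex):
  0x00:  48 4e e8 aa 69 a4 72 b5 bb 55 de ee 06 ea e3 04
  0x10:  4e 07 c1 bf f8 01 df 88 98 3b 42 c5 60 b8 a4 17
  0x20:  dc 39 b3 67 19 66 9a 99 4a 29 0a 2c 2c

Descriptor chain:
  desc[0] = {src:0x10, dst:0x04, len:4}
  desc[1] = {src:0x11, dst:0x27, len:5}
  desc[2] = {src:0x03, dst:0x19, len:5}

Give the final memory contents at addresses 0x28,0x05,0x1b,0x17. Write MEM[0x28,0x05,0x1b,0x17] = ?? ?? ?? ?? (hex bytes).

#0 dst[0x04+4] := {0x4e,0x07,0xc1,0xbf}
#1 dst[0x27+5] := {0x07,0xc1,0xbf,0xf8,0x01}
#2 dst[0x19+5] := {0xaa,0x4e,0x07,0xc1,0xbf}
query mem[0x28]=0xc1, mem[0x05]=0x07, mem[0x1b]=0x07, mem[0x17]=0x88

MEM[0x28,0x05,0x1b,0x17] = c1 07 07 88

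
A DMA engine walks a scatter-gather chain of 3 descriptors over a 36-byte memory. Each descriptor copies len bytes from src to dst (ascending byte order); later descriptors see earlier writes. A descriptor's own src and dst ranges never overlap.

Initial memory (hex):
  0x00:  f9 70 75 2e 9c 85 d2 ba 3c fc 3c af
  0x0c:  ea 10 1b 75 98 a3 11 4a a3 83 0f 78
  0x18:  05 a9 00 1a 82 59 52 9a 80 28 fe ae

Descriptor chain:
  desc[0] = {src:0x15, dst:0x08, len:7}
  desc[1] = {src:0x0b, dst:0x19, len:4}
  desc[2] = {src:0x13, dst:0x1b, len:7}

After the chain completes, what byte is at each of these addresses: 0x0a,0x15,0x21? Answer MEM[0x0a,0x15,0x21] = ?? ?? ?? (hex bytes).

#0 dst[0x08+7] := {0x83,0x0f,0x78,0x05,0xa9,0x00,0x1a}
#1 dst[0x19+4] := {0x05,0xa9,0x00,0x1a}
#2 dst[0x1b+7] := {0x4a,0xa3,0x83,0x0f,0x78,0x05,0x05}
query mem[0x0a]=0x78, mem[0x15]=0x83, mem[0x21]=0x05

MEM[0x0a,0x15,0x21] = 78 83 05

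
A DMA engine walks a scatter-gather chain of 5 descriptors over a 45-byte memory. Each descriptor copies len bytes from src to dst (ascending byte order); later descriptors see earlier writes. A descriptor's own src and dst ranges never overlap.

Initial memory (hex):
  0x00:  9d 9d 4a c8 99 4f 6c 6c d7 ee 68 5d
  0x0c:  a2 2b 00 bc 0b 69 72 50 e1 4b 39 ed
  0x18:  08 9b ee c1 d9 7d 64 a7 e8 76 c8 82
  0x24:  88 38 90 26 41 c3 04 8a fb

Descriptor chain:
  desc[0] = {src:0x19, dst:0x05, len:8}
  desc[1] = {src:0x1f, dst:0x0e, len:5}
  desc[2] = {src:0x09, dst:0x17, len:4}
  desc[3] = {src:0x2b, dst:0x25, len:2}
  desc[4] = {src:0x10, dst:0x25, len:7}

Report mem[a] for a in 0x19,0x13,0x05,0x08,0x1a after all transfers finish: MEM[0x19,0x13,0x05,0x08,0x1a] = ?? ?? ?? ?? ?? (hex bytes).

MEM[0x19,0x13,0x05,0x08,0x1a] = a7 50 9b d9 e8

D0: mem[0x05..0x0c] <- [9b ee c1 d9 7d 64 a7 e8]
D1: mem[0x0e..0x12] <- [a7 e8 76 c8 82]
D2: mem[0x17..0x1a] <- [7d 64 a7 e8]
D3: mem[0x25..0x26] <- [8a fb]
D4: mem[0x25..0x2b] <- [76 c8 82 50 e1 4b 39]
query mem[0x19]=0xa7, mem[0x13]=0x50, mem[0x05]=0x9b, mem[0x08]=0xd9, mem[0x1a]=0xe8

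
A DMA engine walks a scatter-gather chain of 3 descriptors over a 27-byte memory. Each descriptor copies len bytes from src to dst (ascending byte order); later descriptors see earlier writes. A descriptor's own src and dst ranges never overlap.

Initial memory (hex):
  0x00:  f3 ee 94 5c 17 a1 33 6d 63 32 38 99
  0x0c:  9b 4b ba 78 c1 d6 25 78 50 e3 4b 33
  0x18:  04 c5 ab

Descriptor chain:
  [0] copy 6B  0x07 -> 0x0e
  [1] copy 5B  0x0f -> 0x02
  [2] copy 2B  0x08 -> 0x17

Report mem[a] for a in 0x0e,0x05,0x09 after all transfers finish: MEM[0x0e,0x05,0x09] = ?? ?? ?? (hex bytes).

D0: mem[0x0e..0x13] <- [6d 63 32 38 99 9b]
D1: mem[0x02..0x06] <- [63 32 38 99 9b]
D2: mem[0x17..0x18] <- [63 32]
query mem[0x0e]=0x6d, mem[0x05]=0x99, mem[0x09]=0x32

MEM[0x0e,0x05,0x09] = 6d 99 32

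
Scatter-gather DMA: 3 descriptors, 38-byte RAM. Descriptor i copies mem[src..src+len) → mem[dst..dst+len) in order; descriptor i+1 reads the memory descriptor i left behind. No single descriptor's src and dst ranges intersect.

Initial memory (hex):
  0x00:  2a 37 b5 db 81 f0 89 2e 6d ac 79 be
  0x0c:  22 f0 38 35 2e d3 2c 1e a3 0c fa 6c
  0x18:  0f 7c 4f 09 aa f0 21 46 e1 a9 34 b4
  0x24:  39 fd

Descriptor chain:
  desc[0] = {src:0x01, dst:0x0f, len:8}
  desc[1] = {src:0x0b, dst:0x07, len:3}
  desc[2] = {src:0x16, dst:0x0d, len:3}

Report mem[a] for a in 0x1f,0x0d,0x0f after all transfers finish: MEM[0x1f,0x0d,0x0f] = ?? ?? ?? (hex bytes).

#0 dst[0x0f+8] := {0x37,0xb5,0xdb,0x81,0xf0,0x89,0x2e,0x6d}
#1 dst[0x07+3] := {0xbe,0x22,0xf0}
#2 dst[0x0d+3] := {0x6d,0x6c,0x0f}
query mem[0x1f]=0x46, mem[0x0d]=0x6d, mem[0x0f]=0x0f

MEM[0x1f,0x0d,0x0f] = 46 6d 0f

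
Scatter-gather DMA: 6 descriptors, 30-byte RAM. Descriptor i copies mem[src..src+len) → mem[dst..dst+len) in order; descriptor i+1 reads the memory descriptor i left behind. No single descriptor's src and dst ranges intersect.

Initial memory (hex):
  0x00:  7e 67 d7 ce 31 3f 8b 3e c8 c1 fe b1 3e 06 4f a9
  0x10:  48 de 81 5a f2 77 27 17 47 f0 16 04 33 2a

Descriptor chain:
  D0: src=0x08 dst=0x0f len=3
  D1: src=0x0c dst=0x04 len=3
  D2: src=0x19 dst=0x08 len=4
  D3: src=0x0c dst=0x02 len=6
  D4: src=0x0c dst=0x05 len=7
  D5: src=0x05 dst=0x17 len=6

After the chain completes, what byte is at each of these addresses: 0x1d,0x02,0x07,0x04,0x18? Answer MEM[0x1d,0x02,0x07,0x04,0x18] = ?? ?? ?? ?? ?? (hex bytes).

  after D0: wrote 3B at 0x0f = c8c1fe
  after D1: wrote 3B at 0x04 = 3e064f
  after D2: wrote 4B at 0x08 = f0160433
  after D3: wrote 6B at 0x02 = 3e064fc8c1fe
  after D4: wrote 7B at 0x05 = 3e064fc8c1fe81
  after D5: wrote 6B at 0x17 = 3e064fc8c1fe
query mem[0x1d]=0x2a, mem[0x02]=0x3e, mem[0x07]=0x4f, mem[0x04]=0x4f, mem[0x18]=0x06

MEM[0x1d,0x02,0x07,0x04,0x18] = 2a 3e 4f 4f 06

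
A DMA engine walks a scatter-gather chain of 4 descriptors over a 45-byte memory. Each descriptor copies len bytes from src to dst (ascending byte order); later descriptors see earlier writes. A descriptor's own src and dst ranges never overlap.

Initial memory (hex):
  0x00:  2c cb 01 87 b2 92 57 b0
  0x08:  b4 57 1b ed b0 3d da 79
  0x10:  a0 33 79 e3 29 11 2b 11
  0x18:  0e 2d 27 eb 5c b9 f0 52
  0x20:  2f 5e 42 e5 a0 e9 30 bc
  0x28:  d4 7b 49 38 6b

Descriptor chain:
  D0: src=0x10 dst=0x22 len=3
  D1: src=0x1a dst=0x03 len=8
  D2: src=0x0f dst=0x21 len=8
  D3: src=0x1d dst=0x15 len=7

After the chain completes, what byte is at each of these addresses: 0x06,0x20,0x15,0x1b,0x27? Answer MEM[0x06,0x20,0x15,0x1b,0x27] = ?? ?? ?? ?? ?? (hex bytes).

  after D0: wrote 3B at 0x22 = a03379
  after D1: wrote 8B at 0x03 = 27eb5cb9f0522f5e
  after D2: wrote 8B at 0x21 = 79a03379e329112b
  after D3: wrote 7B at 0x15 = b9f0522f79a033
query mem[0x06]=0xb9, mem[0x20]=0x2f, mem[0x15]=0xb9, mem[0x1b]=0x33, mem[0x27]=0x11

MEM[0x06,0x20,0x15,0x1b,0x27] = b9 2f b9 33 11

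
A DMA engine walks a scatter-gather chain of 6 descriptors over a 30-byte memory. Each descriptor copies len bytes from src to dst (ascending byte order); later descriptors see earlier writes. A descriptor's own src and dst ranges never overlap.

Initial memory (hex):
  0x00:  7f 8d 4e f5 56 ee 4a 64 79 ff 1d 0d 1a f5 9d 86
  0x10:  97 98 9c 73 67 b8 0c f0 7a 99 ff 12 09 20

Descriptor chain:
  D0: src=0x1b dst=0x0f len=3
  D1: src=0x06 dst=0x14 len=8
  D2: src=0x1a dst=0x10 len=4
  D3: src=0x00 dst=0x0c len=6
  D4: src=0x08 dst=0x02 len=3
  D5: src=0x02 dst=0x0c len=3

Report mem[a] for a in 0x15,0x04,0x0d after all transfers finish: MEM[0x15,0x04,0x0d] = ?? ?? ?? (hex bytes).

MEM[0x15,0x04,0x0d] = 64 1d ff

D0: mem[0x0f..0x11] <- [12 09 20]
D1: mem[0x14..0x1b] <- [4a 64 79 ff 1d 0d 1a f5]
D2: mem[0x10..0x13] <- [1a f5 09 20]
D3: mem[0x0c..0x11] <- [7f 8d 4e f5 56 ee]
D4: mem[0x02..0x04] <- [79 ff 1d]
D5: mem[0x0c..0x0e] <- [79 ff 1d]
query mem[0x15]=0x64, mem[0x04]=0x1d, mem[0x0d]=0xff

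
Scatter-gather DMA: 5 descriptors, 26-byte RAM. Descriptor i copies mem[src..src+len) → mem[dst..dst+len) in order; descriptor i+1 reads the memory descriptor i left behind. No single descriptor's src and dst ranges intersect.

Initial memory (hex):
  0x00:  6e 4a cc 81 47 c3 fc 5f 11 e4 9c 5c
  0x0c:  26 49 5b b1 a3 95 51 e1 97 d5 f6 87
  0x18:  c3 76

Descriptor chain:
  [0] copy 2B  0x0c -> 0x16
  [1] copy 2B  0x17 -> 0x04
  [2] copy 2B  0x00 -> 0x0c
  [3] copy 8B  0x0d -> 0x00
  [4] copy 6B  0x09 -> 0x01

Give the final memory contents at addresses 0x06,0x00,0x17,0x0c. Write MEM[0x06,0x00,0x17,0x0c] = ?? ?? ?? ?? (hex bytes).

MEM[0x06,0x00,0x17,0x0c] = 5b 4a 49 6e

[0] 0x0c->0x16 len=2 : 26 49
[1] 0x17->0x04 len=2 : 49 c3
[2] 0x00->0x0c len=2 : 6e 4a
[3] 0x0d->0x00 len=8 : 4a 5b b1 a3 95 51 e1 97
[4] 0x09->0x01 len=6 : e4 9c 5c 6e 4a 5b
query mem[0x06]=0x5b, mem[0x00]=0x4a, mem[0x17]=0x49, mem[0x0c]=0x6e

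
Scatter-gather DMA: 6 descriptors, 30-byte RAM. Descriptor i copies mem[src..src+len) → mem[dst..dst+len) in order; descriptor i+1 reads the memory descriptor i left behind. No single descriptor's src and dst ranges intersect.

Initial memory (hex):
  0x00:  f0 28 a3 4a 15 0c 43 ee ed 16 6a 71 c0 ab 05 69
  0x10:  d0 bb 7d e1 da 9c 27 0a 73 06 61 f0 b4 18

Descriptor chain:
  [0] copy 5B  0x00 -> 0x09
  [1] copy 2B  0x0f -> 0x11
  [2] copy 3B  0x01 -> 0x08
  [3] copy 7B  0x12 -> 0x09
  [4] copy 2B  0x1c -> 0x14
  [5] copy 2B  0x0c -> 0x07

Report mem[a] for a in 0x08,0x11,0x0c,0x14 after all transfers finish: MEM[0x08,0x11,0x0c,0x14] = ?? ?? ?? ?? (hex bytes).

#0 dst[0x09+5] := {0xf0,0x28,0xa3,0x4a,0x15}
#1 dst[0x11+2] := {0x69,0xd0}
#2 dst[0x08+3] := {0x28,0xa3,0x4a}
#3 dst[0x09+7] := {0xd0,0xe1,0xda,0x9c,0x27,0x0a,0x73}
#4 dst[0x14+2] := {0xb4,0x18}
#5 dst[0x07+2] := {0x9c,0x27}
query mem[0x08]=0x27, mem[0x11]=0x69, mem[0x0c]=0x9c, mem[0x14]=0xb4

MEM[0x08,0x11,0x0c,0x14] = 27 69 9c b4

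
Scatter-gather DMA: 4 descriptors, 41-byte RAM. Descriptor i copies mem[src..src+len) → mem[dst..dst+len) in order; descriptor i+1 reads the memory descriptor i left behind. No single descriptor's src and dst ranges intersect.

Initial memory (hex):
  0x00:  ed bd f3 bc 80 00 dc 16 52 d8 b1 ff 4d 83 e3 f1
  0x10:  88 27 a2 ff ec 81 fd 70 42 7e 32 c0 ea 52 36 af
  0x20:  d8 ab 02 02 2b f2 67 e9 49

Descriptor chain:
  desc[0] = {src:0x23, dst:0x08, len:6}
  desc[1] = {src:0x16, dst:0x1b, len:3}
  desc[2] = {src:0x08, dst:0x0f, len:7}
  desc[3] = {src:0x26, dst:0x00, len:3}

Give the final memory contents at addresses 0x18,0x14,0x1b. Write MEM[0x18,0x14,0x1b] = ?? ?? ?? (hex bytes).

MEM[0x18,0x14,0x1b] = 42 49 fd

D0: mem[0x08..0x0d] <- [02 2b f2 67 e9 49]
D1: mem[0x1b..0x1d] <- [fd 70 42]
D2: mem[0x0f..0x15] <- [02 2b f2 67 e9 49 e3]
D3: mem[0x00..0x02] <- [67 e9 49]
query mem[0x18]=0x42, mem[0x14]=0x49, mem[0x1b]=0xfd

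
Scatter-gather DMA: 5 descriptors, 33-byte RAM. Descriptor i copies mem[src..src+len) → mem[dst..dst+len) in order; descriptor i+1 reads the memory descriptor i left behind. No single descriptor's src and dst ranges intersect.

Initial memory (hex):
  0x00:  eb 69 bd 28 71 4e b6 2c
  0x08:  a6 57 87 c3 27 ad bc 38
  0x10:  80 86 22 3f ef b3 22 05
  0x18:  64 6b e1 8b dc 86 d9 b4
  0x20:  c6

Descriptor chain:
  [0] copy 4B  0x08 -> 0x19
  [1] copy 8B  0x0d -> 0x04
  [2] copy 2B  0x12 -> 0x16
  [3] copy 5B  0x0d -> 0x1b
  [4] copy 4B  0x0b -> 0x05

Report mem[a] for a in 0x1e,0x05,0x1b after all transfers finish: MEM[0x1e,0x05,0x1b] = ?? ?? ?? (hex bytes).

MEM[0x1e,0x05,0x1b] = 80 ef ad

  after D0: wrote 4B at 0x19 = a65787c3
  after D1: wrote 8B at 0x04 = adbc388086223fef
  after D2: wrote 2B at 0x16 = 223f
  after D3: wrote 5B at 0x1b = adbc388086
  after D4: wrote 4B at 0x05 = ef27adbc
query mem[0x1e]=0x80, mem[0x05]=0xef, mem[0x1b]=0xad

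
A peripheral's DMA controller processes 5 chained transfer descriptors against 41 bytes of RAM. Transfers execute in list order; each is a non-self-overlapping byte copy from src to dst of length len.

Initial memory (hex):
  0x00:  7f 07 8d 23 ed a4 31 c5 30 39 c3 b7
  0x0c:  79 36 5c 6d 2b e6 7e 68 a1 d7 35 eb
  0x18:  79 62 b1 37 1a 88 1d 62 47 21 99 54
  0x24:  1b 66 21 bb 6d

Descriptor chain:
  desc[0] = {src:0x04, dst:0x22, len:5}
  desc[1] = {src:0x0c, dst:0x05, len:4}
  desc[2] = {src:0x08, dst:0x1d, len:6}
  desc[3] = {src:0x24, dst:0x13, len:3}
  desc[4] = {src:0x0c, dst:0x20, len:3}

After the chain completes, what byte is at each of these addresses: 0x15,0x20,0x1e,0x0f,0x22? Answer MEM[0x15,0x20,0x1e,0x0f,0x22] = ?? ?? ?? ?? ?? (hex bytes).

MEM[0x15,0x20,0x1e,0x0f,0x22] = 30 79 39 6d 5c

#0 dst[0x22+5] := {0xed,0xa4,0x31,0xc5,0x30}
#1 dst[0x05+4] := {0x79,0x36,0x5c,0x6d}
#2 dst[0x1d+6] := {0x6d,0x39,0xc3,0xb7,0x79,0x36}
#3 dst[0x13+3] := {0x31,0xc5,0x30}
#4 dst[0x20+3] := {0x79,0x36,0x5c}
query mem[0x15]=0x30, mem[0x20]=0x79, mem[0x1e]=0x39, mem[0x0f]=0x6d, mem[0x22]=0x5c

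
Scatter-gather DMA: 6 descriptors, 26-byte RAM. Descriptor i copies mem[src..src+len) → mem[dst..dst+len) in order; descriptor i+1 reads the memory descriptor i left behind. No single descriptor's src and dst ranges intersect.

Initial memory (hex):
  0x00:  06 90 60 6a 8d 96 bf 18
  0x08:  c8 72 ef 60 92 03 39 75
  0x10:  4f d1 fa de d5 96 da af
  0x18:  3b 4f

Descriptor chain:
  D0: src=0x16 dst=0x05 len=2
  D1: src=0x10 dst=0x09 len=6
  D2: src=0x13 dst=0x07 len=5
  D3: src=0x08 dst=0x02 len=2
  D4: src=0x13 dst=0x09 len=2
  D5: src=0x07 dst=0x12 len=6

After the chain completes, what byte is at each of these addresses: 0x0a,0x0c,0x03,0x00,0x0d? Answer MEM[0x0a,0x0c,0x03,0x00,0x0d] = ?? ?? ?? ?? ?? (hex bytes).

D0: mem[0x05..0x06] <- [da af]
D1: mem[0x09..0x0e] <- [4f d1 fa de d5 96]
D2: mem[0x07..0x0b] <- [de d5 96 da af]
D3: mem[0x02..0x03] <- [d5 96]
D4: mem[0x09..0x0a] <- [de d5]
D5: mem[0x12..0x17] <- [de d5 de d5 af de]
query mem[0x0a]=0xd5, mem[0x0c]=0xde, mem[0x03]=0x96, mem[0x00]=0x06, mem[0x0d]=0xd5

MEM[0x0a,0x0c,0x03,0x00,0x0d] = d5 de 96 06 d5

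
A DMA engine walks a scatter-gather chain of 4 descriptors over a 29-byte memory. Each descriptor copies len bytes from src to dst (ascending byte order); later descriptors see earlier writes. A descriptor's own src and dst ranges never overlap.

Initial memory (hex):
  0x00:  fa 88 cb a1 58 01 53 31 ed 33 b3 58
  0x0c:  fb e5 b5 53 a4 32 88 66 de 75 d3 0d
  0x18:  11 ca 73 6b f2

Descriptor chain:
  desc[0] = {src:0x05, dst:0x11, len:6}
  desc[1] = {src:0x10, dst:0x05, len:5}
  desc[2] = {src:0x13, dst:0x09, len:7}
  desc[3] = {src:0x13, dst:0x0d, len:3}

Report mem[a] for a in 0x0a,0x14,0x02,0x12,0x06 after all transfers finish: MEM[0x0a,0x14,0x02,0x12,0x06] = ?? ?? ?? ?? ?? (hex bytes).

D0: mem[0x11..0x16] <- [01 53 31 ed 33 b3]
D1: mem[0x05..0x09] <- [a4 01 53 31 ed]
D2: mem[0x09..0x0f] <- [31 ed 33 b3 0d 11 ca]
D3: mem[0x0d..0x0f] <- [31 ed 33]
query mem[0x0a]=0xed, mem[0x14]=0xed, mem[0x02]=0xcb, mem[0x12]=0x53, mem[0x06]=0x01

MEM[0x0a,0x14,0x02,0x12,0x06] = ed ed cb 53 01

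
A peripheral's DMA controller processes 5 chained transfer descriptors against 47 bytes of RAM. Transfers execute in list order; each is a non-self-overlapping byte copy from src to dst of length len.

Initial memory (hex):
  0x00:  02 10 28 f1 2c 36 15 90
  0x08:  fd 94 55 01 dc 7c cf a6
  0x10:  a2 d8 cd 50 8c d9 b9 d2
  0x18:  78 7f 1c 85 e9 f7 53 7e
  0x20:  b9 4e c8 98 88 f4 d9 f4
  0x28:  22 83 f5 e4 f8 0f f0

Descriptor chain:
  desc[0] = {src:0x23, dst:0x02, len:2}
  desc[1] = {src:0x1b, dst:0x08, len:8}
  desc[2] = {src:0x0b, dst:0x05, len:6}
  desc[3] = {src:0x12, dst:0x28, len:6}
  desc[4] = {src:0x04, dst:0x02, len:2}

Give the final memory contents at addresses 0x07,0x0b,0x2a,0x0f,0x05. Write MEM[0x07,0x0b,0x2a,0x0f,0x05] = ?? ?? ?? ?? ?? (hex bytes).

  after D0: wrote 2B at 0x02 = 9888
  after D1: wrote 8B at 0x08 = 85e9f7537eb94ec8
  after D2: wrote 6B at 0x05 = 537eb94ec8a2
  after D3: wrote 6B at 0x28 = cd508cd9b9d2
  after D4: wrote 2B at 0x02 = 2c53
query mem[0x07]=0xb9, mem[0x0b]=0x53, mem[0x2a]=0x8c, mem[0x0f]=0xc8, mem[0x05]=0x53

MEM[0x07,0x0b,0x2a,0x0f,0x05] = b9 53 8c c8 53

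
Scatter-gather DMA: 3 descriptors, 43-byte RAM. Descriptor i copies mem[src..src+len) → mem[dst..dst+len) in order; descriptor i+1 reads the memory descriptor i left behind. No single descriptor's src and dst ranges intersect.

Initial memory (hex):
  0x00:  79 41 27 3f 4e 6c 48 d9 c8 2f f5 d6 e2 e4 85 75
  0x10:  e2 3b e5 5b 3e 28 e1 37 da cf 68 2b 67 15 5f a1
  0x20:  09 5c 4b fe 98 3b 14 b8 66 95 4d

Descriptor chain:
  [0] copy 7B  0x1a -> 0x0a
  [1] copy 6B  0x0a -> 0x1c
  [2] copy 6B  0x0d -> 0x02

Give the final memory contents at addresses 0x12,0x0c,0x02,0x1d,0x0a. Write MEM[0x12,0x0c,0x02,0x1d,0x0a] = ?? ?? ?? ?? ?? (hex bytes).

MEM[0x12,0x0c,0x02,0x1d,0x0a] = e5 67 15 2b 68

D0: mem[0x0a..0x10] <- [68 2b 67 15 5f a1 09]
D1: mem[0x1c..0x21] <- [68 2b 67 15 5f a1]
D2: mem[0x02..0x07] <- [15 5f a1 09 3b e5]
query mem[0x12]=0xe5, mem[0x0c]=0x67, mem[0x02]=0x15, mem[0x1d]=0x2b, mem[0x0a]=0x68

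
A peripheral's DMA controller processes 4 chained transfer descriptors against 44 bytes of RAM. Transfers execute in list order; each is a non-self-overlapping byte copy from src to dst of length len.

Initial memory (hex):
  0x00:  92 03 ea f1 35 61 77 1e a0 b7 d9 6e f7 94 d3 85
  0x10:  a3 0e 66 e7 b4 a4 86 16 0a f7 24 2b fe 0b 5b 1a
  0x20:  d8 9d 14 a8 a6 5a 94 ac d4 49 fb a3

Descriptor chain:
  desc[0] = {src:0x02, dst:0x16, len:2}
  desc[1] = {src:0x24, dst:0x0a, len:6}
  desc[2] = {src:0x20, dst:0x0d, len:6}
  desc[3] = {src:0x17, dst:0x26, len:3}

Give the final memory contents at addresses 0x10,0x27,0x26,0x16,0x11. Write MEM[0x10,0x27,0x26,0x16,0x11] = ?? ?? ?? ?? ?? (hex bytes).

MEM[0x10,0x27,0x26,0x16,0x11] = a8 0a f1 ea a6

#0 dst[0x16+2] := {0xea,0xf1}
#1 dst[0x0a+6] := {0xa6,0x5a,0x94,0xac,0xd4,0x49}
#2 dst[0x0d+6] := {0xd8,0x9d,0x14,0xa8,0xa6,0x5a}
#3 dst[0x26+3] := {0xf1,0x0a,0xf7}
query mem[0x10]=0xa8, mem[0x27]=0x0a, mem[0x26]=0xf1, mem[0x16]=0xea, mem[0x11]=0xa6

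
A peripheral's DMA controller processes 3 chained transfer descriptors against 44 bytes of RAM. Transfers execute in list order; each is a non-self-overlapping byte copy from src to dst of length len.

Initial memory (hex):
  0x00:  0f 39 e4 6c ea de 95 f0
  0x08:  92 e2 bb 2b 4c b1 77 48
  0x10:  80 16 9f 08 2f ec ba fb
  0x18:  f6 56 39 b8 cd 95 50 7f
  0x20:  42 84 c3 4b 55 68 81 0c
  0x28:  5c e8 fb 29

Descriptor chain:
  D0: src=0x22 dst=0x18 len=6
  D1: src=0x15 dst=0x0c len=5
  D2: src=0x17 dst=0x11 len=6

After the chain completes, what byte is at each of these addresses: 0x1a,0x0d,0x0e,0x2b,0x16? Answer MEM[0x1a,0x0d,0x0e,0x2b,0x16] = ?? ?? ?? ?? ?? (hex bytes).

#0 dst[0x18+6] := {0xc3,0x4b,0x55,0x68,0x81,0x0c}
#1 dst[0x0c+5] := {0xec,0xba,0xfb,0xc3,0x4b}
#2 dst[0x11+6] := {0xfb,0xc3,0x4b,0x55,0x68,0x81}
query mem[0x1a]=0x55, mem[0x0d]=0xba, mem[0x0e]=0xfb, mem[0x2b]=0x29, mem[0x16]=0x81

MEM[0x1a,0x0d,0x0e,0x2b,0x16] = 55 ba fb 29 81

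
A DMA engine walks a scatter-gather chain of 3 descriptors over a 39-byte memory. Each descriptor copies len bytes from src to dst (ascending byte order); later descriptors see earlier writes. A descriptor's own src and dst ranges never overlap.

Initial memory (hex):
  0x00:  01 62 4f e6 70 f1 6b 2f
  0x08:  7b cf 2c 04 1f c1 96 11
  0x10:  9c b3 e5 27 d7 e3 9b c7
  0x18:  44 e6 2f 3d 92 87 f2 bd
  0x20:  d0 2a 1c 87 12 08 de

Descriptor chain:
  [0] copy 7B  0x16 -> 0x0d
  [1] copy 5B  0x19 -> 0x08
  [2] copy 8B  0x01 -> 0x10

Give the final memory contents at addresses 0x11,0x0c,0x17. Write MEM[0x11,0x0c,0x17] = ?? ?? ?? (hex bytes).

  after D0: wrote 7B at 0x0d = 9bc744e62f3d92
  after D1: wrote 5B at 0x08 = e62f3d9287
  after D2: wrote 8B at 0x10 = 624fe670f16b2fe6
query mem[0x11]=0x4f, mem[0x0c]=0x87, mem[0x17]=0xe6

MEM[0x11,0x0c,0x17] = 4f 87 e6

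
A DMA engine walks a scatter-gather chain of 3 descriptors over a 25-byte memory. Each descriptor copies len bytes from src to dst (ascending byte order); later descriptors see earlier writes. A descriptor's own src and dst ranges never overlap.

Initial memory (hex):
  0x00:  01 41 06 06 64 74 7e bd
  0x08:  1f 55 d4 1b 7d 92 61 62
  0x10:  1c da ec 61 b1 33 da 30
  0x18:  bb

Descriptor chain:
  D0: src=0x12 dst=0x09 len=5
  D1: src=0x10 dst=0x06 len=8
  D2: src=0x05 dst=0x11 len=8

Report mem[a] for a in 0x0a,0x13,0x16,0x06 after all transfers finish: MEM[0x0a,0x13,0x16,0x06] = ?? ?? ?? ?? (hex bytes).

MEM[0x0a,0x13,0x16,0x06] = b1 da b1 1c

  after D0: wrote 5B at 0x09 = ec61b133da
  after D1: wrote 8B at 0x06 = 1cdaec61b133da30
  after D2: wrote 8B at 0x11 = 741cdaec61b133da
query mem[0x0a]=0xb1, mem[0x13]=0xda, mem[0x16]=0xb1, mem[0x06]=0x1c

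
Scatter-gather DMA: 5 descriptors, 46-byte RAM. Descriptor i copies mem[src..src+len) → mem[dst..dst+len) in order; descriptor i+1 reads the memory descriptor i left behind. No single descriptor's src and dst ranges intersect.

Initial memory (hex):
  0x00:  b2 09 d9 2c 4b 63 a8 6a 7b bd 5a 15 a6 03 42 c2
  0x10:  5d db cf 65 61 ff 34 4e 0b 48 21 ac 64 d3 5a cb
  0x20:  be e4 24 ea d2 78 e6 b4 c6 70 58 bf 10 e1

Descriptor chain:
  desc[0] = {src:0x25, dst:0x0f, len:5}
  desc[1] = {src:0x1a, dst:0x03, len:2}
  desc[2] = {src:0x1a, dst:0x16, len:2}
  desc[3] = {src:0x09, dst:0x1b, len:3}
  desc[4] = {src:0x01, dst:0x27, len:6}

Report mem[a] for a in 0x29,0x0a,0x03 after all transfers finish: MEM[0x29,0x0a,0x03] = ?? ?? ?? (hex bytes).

MEM[0x29,0x0a,0x03] = 21 5a 21

  after D0: wrote 5B at 0x0f = 78e6b4c670
  after D1: wrote 2B at 0x03 = 21ac
  after D2: wrote 2B at 0x16 = 21ac
  after D3: wrote 3B at 0x1b = bd5a15
  after D4: wrote 6B at 0x27 = 09d921ac63a8
query mem[0x29]=0x21, mem[0x0a]=0x5a, mem[0x03]=0x21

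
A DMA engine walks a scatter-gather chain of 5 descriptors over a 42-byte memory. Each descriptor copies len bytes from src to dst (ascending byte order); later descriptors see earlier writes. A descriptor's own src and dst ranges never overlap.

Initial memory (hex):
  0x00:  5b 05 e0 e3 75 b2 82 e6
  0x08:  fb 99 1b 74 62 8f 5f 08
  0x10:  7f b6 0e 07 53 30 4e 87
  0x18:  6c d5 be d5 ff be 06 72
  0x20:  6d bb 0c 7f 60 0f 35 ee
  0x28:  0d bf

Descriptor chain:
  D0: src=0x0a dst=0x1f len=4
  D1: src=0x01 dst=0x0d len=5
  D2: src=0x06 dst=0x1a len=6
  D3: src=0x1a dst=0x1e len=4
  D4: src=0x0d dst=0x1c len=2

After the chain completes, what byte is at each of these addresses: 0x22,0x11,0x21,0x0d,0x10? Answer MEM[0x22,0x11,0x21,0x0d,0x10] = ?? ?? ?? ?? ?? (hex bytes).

MEM[0x22,0x11,0x21,0x0d,0x10] = 8f b2 99 05 75

#0 dst[0x1f+4] := {0x1b,0x74,0x62,0x8f}
#1 dst[0x0d+5] := {0x05,0xe0,0xe3,0x75,0xb2}
#2 dst[0x1a+6] := {0x82,0xe6,0xfb,0x99,0x1b,0x74}
#3 dst[0x1e+4] := {0x82,0xe6,0xfb,0x99}
#4 dst[0x1c+2] := {0x05,0xe0}
query mem[0x22]=0x8f, mem[0x11]=0xb2, mem[0x21]=0x99, mem[0x0d]=0x05, mem[0x10]=0x75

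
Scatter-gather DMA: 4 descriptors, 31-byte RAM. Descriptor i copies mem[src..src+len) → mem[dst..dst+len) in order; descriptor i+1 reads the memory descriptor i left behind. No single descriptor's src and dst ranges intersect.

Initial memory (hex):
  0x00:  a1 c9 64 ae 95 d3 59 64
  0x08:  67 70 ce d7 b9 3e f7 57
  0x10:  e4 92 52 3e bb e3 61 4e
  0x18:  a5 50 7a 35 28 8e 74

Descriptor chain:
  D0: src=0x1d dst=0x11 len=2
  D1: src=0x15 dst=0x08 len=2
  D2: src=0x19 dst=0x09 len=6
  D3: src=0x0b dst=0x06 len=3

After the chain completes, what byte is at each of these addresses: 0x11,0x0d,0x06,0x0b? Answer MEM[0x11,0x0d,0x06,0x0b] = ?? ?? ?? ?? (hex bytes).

MEM[0x11,0x0d,0x06,0x0b] = 8e 8e 35 35

D0: mem[0x11..0x12] <- [8e 74]
D1: mem[0x08..0x09] <- [e3 61]
D2: mem[0x09..0x0e] <- [50 7a 35 28 8e 74]
D3: mem[0x06..0x08] <- [35 28 8e]
query mem[0x11]=0x8e, mem[0x0d]=0x8e, mem[0x06]=0x35, mem[0x0b]=0x35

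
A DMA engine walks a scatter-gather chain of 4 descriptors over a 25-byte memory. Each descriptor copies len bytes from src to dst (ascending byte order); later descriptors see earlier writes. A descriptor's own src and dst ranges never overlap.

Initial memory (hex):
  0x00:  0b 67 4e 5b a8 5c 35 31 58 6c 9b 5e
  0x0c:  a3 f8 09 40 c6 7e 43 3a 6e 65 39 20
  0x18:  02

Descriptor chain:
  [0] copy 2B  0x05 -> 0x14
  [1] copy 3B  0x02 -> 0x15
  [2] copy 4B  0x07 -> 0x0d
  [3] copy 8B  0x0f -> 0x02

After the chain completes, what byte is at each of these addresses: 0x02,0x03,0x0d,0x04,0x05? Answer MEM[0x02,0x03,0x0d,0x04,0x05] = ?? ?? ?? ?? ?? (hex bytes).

MEM[0x02,0x03,0x0d,0x04,0x05] = 6c 9b 31 7e 43

D0: mem[0x14..0x15] <- [5c 35]
D1: mem[0x15..0x17] <- [4e 5b a8]
D2: mem[0x0d..0x10] <- [31 58 6c 9b]
D3: mem[0x02..0x09] <- [6c 9b 7e 43 3a 5c 4e 5b]
query mem[0x02]=0x6c, mem[0x03]=0x9b, mem[0x0d]=0x31, mem[0x04]=0x7e, mem[0x05]=0x43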